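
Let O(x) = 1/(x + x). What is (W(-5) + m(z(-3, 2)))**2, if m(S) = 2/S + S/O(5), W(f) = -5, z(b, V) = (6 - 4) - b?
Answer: 51529/25 ≈ 2061.2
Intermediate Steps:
O(x) = 1/(2*x)
z(b, V) = 2 - b
m(S) = 2/S + 10*S (m(S) = 2/S + S/(((1/2)/5)) = 2/S + S/(((1/2)*(1/5))) = 2/S + S/(1/10) = 2/S + S*10 = 2/S + 10*S)
(W(-5) + m(z(-3, 2)))**2 = (-5 + (2/(2 - 1*(-3)) + 10*(2 - 1*(-3))))**2 = (-5 + (2/(2 + 3) + 10*(2 + 3)))**2 = (-5 + (2/5 + 10*5))**2 = (-5 + (2*(1/5) + 50))**2 = (-5 + (2/5 + 50))**2 = (-5 + 252/5)**2 = (227/5)**2 = 51529/25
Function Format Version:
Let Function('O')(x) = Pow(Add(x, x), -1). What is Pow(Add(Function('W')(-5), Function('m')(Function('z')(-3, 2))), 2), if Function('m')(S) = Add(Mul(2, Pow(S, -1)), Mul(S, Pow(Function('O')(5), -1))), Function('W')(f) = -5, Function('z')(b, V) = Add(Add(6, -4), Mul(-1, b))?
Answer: Rational(51529, 25) ≈ 2061.2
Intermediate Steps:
Function('O')(x) = Mul(Rational(1, 2), Pow(x, -1)) (Function('O')(x) = Pow(Mul(2, x), -1) = Mul(Rational(1, 2), Pow(x, -1)))
Function('z')(b, V) = Add(2, Mul(-1, b))
Function('m')(S) = Add(Mul(2, Pow(S, -1)), Mul(10, S)) (Function('m')(S) = Add(Mul(2, Pow(S, -1)), Mul(S, Pow(Mul(Rational(1, 2), Pow(5, -1)), -1))) = Add(Mul(2, Pow(S, -1)), Mul(S, Pow(Mul(Rational(1, 2), Rational(1, 5)), -1))) = Add(Mul(2, Pow(S, -1)), Mul(S, Pow(Rational(1, 10), -1))) = Add(Mul(2, Pow(S, -1)), Mul(S, 10)) = Add(Mul(2, Pow(S, -1)), Mul(10, S)))
Pow(Add(Function('W')(-5), Function('m')(Function('z')(-3, 2))), 2) = Pow(Add(-5, Add(Mul(2, Pow(Add(2, Mul(-1, -3)), -1)), Mul(10, Add(2, Mul(-1, -3))))), 2) = Pow(Add(-5, Add(Mul(2, Pow(Add(2, 3), -1)), Mul(10, Add(2, 3)))), 2) = Pow(Add(-5, Add(Mul(2, Pow(5, -1)), Mul(10, 5))), 2) = Pow(Add(-5, Add(Mul(2, Rational(1, 5)), 50)), 2) = Pow(Add(-5, Add(Rational(2, 5), 50)), 2) = Pow(Add(-5, Rational(252, 5)), 2) = Pow(Rational(227, 5), 2) = Rational(51529, 25)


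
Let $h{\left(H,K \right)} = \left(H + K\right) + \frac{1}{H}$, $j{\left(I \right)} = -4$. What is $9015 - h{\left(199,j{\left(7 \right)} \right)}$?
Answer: $\frac{1755179}{199} \approx 8820.0$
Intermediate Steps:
$h{\left(H,K \right)} = H + K + \frac{1}{H}$
$9015 - h{\left(199,j{\left(7 \right)} \right)} = 9015 - \left(199 - 4 + \frac{1}{199}\right) = 9015 - \frac{38806}{199} = \frac{1755179}{199}$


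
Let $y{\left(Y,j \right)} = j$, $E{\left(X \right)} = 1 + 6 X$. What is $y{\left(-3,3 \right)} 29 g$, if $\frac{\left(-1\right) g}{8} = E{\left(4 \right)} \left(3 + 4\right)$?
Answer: $-121800$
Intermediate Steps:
$g = -1400$ ($g = - 8 \left(1 + 6 \cdot 4\right) \left(3 + 4\right) = - 8 \left(1 + 24\right) 7 = - 8 \cdot 25 \cdot 7 = \left(-8\right) 175 = -1400$)
$y{\left(-3,3 \right)} 29 g = 3 \cdot 29 \left(-1400\right) = 87 \left(-1400\right) = -121800$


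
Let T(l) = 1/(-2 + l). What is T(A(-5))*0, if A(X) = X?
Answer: 0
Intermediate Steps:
T(A(-5))*0 = 0/(-2 - 5) = 0/(-7) = -⅐*0 = 0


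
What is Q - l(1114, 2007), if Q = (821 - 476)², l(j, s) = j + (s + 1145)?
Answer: 114759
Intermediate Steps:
l(j, s) = 1145 + j + s (l(j, s) = j + (1145 + s) = 1145 + j + s)
Q = 119025 (Q = 345² = 119025)
Q - l(1114, 2007) = 119025 - (1145 + 1114 + 2007) = 119025 - 1*4266 = 119025 - 4266 = 114759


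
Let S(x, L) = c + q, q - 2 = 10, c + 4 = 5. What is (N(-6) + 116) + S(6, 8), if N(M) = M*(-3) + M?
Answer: 141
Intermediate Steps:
c = 1 (c = -4 + 5 = 1)
N(M) = -2*M (N(M) = -3*M + M = -2*M)
q = 12 (q = 2 + 10 = 12)
S(x, L) = 13 (S(x, L) = 1 + 12 = 13)
(N(-6) + 116) + S(6, 8) = (-2*(-6) + 116) + 13 = (12 + 116) + 13 = 128 + 13 = 141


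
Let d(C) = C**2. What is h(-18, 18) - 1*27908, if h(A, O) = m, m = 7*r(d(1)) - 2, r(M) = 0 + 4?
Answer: -27882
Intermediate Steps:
r(M) = 4
m = 26 (m = 7*4 - 2 = 28 - 2 = 26)
h(A, O) = 26
h(-18, 18) - 1*27908 = 26 - 1*27908 = 26 - 27908 = -27882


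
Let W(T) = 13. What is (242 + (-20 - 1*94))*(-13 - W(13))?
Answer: -3328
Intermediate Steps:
(242 + (-20 - 1*94))*(-13 - W(13)) = (242 + (-20 - 1*94))*(-13 - 1*13) = (242 + (-20 - 94))*(-13 - 13) = (242 - 114)*(-26) = 128*(-26) = -3328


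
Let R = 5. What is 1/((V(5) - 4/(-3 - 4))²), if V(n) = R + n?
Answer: 49/5476 ≈ 0.0089481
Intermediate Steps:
V(n) = 5 + n
1/((V(5) - 4/(-3 - 4))²) = 1/(((5 + 5) - 4/(-3 - 4))²) = 1/((10 - 4/(-7))²) = 1/((10 - 4*(-⅐))²) = 1/((10 + 4/7)²) = 1/((74/7)²) = 1/(5476/49) = 49/5476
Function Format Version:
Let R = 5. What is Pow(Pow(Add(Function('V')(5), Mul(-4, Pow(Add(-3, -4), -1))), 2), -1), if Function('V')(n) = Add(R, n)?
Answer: Rational(49, 5476) ≈ 0.0089481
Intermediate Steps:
Function('V')(n) = Add(5, n)
Pow(Pow(Add(Function('V')(5), Mul(-4, Pow(Add(-3, -4), -1))), 2), -1) = Pow(Pow(Add(Add(5, 5), Mul(-4, Pow(Add(-3, -4), -1))), 2), -1) = Pow(Pow(Add(10, Mul(-4, Pow(-7, -1))), 2), -1) = Pow(Pow(Add(10, Mul(-4, Rational(-1, 7))), 2), -1) = Pow(Pow(Add(10, Rational(4, 7)), 2), -1) = Pow(Pow(Rational(74, 7), 2), -1) = Pow(Rational(5476, 49), -1) = Rational(49, 5476)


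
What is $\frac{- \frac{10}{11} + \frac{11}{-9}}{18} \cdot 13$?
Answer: $- \frac{2743}{1782} \approx -1.5393$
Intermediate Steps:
$\frac{- \frac{10}{11} + \frac{11}{-9}}{18} \cdot 13 = \left(\left(-10\right) \frac{1}{11} + 11 \left(- \frac{1}{9}\right)\right) \frac{1}{18} \cdot 13 = \left(- \frac{10}{11} - \frac{11}{9}\right) \frac{1}{18} \cdot 13 = \left(- \frac{211}{99}\right) \frac{1}{18} \cdot 13 = \left(- \frac{211}{1782}\right) 13 = - \frac{2743}{1782}$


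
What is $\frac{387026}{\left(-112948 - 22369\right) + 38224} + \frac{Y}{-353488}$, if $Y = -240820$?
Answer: $- \frac{28356777607}{8580302596} \approx -3.3049$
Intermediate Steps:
$\frac{387026}{\left(-112948 - 22369\right) + 38224} + \frac{Y}{-353488} = \frac{387026}{\left(-112948 - 22369\right) + 38224} - \frac{240820}{-353488} = \frac{387026}{-135317 + 38224} - - \frac{60205}{88372} = \frac{387026}{-97093} + \frac{60205}{88372} = 387026 \left(- \frac{1}{97093}\right) + \frac{60205}{88372} = - \frac{387026}{97093} + \frac{60205}{88372} = - \frac{28356777607}{8580302596}$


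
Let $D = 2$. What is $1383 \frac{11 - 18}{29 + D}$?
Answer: $- \frac{9681}{31} \approx -312.29$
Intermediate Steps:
$1383 \frac{11 - 18}{29 + D} = 1383 \frac{11 - 18}{29 + 2} = 1383 \left(- \frac{7}{31}\right) = - \frac{9681}{31}$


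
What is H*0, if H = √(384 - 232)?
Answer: 0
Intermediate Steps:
H = 2*√38 (H = √152 = 2*√38 ≈ 12.329)
H*0 = (2*√38)*0 = 0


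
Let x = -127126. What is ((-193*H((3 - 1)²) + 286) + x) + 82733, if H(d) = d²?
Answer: -47195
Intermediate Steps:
((-193*H((3 - 1)²) + 286) + x) + 82733 = ((-193*(3 - 1)⁴ + 286) - 127126) + 82733 = ((-193*(2²)² + 286) - 127126) + 82733 = ((-193*4² + 286) - 127126) + 82733 = ((-193*16 + 286) - 127126) + 82733 = ((-3088 + 286) - 127126) + 82733 = (-2802 - 127126) + 82733 = -129928 + 82733 = -47195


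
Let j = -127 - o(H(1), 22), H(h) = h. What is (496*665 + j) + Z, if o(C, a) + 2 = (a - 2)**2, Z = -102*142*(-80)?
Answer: 1488035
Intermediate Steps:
Z = 1158720 (Z = -14484*(-80) = 1158720)
o(C, a) = -2 + (-2 + a)**2 (o(C, a) = -2 + (a - 2)**2 = -2 + (-2 + a)**2)
j = -525 (j = -127 - (-2 + (-2 + 22)**2) = -127 - (-2 + 20**2) = -127 - (-2 + 400) = -127 - 1*398 = -127 - 398 = -525)
(496*665 + j) + Z = (496*665 - 525) + 1158720 = (329840 - 525) + 1158720 = 329315 + 1158720 = 1488035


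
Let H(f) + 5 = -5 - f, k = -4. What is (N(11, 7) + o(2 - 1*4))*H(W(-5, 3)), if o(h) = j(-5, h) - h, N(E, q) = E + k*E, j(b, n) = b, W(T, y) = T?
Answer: 180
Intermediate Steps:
N(E, q) = -3*E (N(E, q) = E - 4*E = -3*E)
H(f) = -10 - f (H(f) = -5 + (-5 - f) = -10 - f)
o(h) = -5 - h
(N(11, 7) + o(2 - 1*4))*H(W(-5, 3)) = (-3*11 + (-5 - (2 - 1*4)))*(-10 - 1*(-5)) = (-33 + (-5 - (2 - 4)))*(-10 + 5) = (-33 + (-5 - 1*(-2)))*(-5) = (-33 + (-5 + 2))*(-5) = (-33 - 3)*(-5) = -36*(-5) = 180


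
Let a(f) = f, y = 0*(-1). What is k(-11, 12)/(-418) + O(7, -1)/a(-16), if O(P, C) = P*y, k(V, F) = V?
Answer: 1/38 ≈ 0.026316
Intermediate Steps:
y = 0
O(P, C) = 0 (O(P, C) = P*0 = 0)
k(-11, 12)/(-418) + O(7, -1)/a(-16) = -11/(-418) + 0/(-16) = -11*(-1/418) + 0*(-1/16) = 1/38 + 0 = 1/38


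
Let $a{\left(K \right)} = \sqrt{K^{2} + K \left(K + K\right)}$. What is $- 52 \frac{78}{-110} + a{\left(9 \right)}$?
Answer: $\frac{2028}{55} + 9 \sqrt{3} \approx 52.461$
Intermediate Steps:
$a{\left(K \right)} = \sqrt{3} \sqrt{K^{2}}$ ($a{\left(K \right)} = \sqrt{K^{2} + K 2 K} = \sqrt{K^{2} + 2 K^{2}} = \sqrt{3 K^{2}} = \sqrt{3} \sqrt{K^{2}}$)
$- 52 \frac{78}{-110} + a{\left(9 \right)} = - 52 \frac{78}{-110} + \sqrt{3} \sqrt{9^{2}} = - 52 \cdot 78 \left(- \frac{1}{110}\right) + \sqrt{3} \sqrt{81} = \left(-52\right) \left(- \frac{39}{55}\right) + \sqrt{3} \cdot 9 = \frac{2028}{55} + 9 \sqrt{3}$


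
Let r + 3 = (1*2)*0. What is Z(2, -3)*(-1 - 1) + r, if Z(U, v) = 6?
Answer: -15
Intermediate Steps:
r = -3 (r = -3 + (1*2)*0 = -3 + 2*0 = -3 + 0 = -3)
Z(2, -3)*(-1 - 1) + r = 6*(-1 - 1) - 3 = 6*(-2) - 3 = -12 - 3 = -15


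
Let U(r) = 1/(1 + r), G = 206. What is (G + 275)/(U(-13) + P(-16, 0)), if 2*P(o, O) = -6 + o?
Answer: -5772/133 ≈ -43.398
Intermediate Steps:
P(o, O) = -3 + o/2 (P(o, O) = (-6 + o)/2 = -3 + o/2)
(G + 275)/(U(-13) + P(-16, 0)) = (206 + 275)/(1/(1 - 13) + (-3 + (1/2)*(-16))) = 481/(1/(-12) + (-3 - 8)) = 481/(-1/12 - 11) = 481/(-133/12) = 481*(-12/133) = -5772/133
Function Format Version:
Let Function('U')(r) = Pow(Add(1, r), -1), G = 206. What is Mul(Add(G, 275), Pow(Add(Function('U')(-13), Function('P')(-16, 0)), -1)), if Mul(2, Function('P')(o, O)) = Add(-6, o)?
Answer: Rational(-5772, 133) ≈ -43.398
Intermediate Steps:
Function('P')(o, O) = Add(-3, Mul(Rational(1, 2), o)) (Function('P')(o, O) = Mul(Rational(1, 2), Add(-6, o)) = Add(-3, Mul(Rational(1, 2), o)))
Mul(Add(G, 275), Pow(Add(Function('U')(-13), Function('P')(-16, 0)), -1)) = Mul(Add(206, 275), Pow(Add(Pow(Add(1, -13), -1), Add(-3, Mul(Rational(1, 2), -16))), -1)) = Mul(481, Pow(Add(Pow(-12, -1), Add(-3, -8)), -1)) = Mul(481, Pow(Add(Rational(-1, 12), -11), -1)) = Mul(481, Pow(Rational(-133, 12), -1)) = Mul(481, Rational(-12, 133)) = Rational(-5772, 133)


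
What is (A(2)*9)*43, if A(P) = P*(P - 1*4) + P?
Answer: -774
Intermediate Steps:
A(P) = P + P*(-4 + P) (A(P) = P*(P - 4) + P = P*(-4 + P) + P = P + P*(-4 + P))
(A(2)*9)*43 = ((2*(-3 + 2))*9)*43 = ((2*(-1))*9)*43 = -2*9*43 = -18*43 = -774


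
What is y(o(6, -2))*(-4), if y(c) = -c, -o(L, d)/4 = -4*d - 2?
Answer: -96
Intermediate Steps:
o(L, d) = 8 + 16*d (o(L, d) = -4*(-4*d - 2) = -4*(-2 - 4*d) = 8 + 16*d)
y(o(6, -2))*(-4) = -(8 + 16*(-2))*(-4) = -(8 - 32)*(-4) = -1*(-24)*(-4) = 24*(-4) = -96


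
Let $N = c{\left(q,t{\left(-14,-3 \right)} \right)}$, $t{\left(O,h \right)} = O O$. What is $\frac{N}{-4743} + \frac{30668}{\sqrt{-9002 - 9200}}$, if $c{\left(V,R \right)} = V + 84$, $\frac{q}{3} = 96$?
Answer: $- \frac{4}{51} - \frac{15334 i \sqrt{18202}}{9101} \approx -0.078431 - 227.31 i$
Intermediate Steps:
$t{\left(O,h \right)} = O^{2}$
$q = 288$ ($q = 3 \cdot 96 = 288$)
$c{\left(V,R \right)} = 84 + V$
$N = 372$ ($N = 84 + 288 = 372$)
$\frac{N}{-4743} + \frac{30668}{\sqrt{-9002 - 9200}} = \frac{372}{-4743} + \frac{30668}{\sqrt{-9002 - 9200}} = 372 \left(- \frac{1}{4743}\right) + \frac{30668}{\sqrt{-18202}} = - \frac{4}{51} + \frac{30668}{i \sqrt{18202}} = - \frac{4}{51} + 30668 \left(- \frac{i \sqrt{18202}}{18202}\right) = - \frac{4}{51} - \frac{15334 i \sqrt{18202}}{9101}$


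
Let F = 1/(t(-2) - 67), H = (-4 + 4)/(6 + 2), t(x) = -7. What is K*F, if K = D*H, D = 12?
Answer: 0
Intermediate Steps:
H = 0 (H = 0/8 = 0*(⅛) = 0)
F = -1/74 (F = 1/(-7 - 67) = 1/(-74) = -1/74 ≈ -0.013514)
K = 0 (K = 12*0 = 0)
K*F = 0*(-1/74) = 0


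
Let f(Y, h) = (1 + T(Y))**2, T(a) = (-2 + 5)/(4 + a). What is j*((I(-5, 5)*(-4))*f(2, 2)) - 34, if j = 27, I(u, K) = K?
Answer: -1249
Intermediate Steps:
T(a) = 3/(4 + a)
f(Y, h) = (1 + 3/(4 + Y))**2
j*((I(-5, 5)*(-4))*f(2, 2)) - 34 = 27*((5*(-4))*((7 + 2)**2/(4 + 2)**2)) - 34 = 27*(-20*9**2/6**2) - 34 = 27*(-5*81/9) - 34 = 27*(-20*9/4) - 34 = 27*(-45) - 34 = -1215 - 34 = -1249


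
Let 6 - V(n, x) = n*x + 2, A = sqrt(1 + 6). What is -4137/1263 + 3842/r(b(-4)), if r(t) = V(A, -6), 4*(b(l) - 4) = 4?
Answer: -1698843/24839 + 5763*sqrt(7)/59 ≈ 190.04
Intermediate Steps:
A = sqrt(7) ≈ 2.6458
b(l) = 5 (b(l) = 4 + (1/4)*4 = 4 + 1 = 5)
V(n, x) = 4 - n*x (V(n, x) = 6 - (n*x + 2) = 6 - (2 + n*x) = 6 + (-2 - n*x) = 4 - n*x)
r(t) = 4 + 6*sqrt(7) (r(t) = 4 - 1*sqrt(7)*(-6) = 4 + 6*sqrt(7))
-4137/1263 + 3842/r(b(-4)) = -4137/1263 + 3842/(4 + 6*sqrt(7)) = -4137*1/1263 + 3842/(4 + 6*sqrt(7)) = -1379/421 + 3842/(4 + 6*sqrt(7))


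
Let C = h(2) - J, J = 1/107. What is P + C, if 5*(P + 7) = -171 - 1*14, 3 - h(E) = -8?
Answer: -3532/107 ≈ -33.009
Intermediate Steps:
h(E) = 11 (h(E) = 3 - 1*(-8) = 3 + 8 = 11)
P = -44 (P = -7 + (-171 - 1*14)/5 = -7 + (-171 - 14)/5 = -7 + (1/5)*(-185) = -7 - 37 = -44)
J = 1/107 ≈ 0.0093458
C = 1176/107 (C = 11 - 1*1/107 = 11 - 1/107 = 1176/107 ≈ 10.991)
P + C = -44 + 1176/107 = -3532/107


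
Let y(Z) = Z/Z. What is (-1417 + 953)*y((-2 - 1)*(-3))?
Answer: -464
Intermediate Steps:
y(Z) = 1
(-1417 + 953)*y((-2 - 1)*(-3)) = (-1417 + 953)*1 = -464*1 = -464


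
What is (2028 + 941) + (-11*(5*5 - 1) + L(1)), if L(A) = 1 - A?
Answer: 2705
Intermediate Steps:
(2028 + 941) + (-11*(5*5 - 1) + L(1)) = (2028 + 941) + (-11*(5*5 - 1) + (1 - 1*1)) = 2969 + (-11*(25 - 1) + (1 - 1)) = 2969 + (-11*24 + 0) = 2969 + (-264 + 0) = 2969 - 264 = 2705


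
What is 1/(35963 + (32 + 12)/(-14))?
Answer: 7/251719 ≈ 2.7809e-5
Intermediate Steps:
1/(35963 + (32 + 12)/(-14)) = 1/(35963 + 44*(-1/14)) = 1/(35963 - 22/7) = 1/(251719/7) = 7/251719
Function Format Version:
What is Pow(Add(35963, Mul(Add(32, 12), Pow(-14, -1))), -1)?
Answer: Rational(7, 251719) ≈ 2.7809e-5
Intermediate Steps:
Pow(Add(35963, Mul(Add(32, 12), Pow(-14, -1))), -1) = Pow(Add(35963, Mul(44, Rational(-1, 14))), -1) = Pow(Add(35963, Rational(-22, 7)), -1) = Pow(Rational(251719, 7), -1) = Rational(7, 251719)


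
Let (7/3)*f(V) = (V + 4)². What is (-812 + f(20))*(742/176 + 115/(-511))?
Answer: -177486929/78694 ≈ -2255.4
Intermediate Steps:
f(V) = 3*(4 + V)²/7 (f(V) = 3*(V + 4)²/7 = 3*(4 + V)²/7)
(-812 + f(20))*(742/176 + 115/(-511)) = (-812 + 3*(4 + 20)²/7)*(742/176 + 115/(-511)) = (-812 + (3/7)*24²)*(742*(1/176) + 115*(-1/511)) = (-812 + (3/7)*576)*(371/88 - 115/511) = (-812 + 1728/7)*(179461/44968) = -3956/7*179461/44968 = -177486929/78694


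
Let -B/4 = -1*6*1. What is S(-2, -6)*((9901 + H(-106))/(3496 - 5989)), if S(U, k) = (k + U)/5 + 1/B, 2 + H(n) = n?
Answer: 1831291/299160 ≈ 6.1214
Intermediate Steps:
H(n) = -2 + n
B = 24 (B = -4*(-1*6) = -(-24) = -4*(-6) = 24)
S(U, k) = 1/24 + U/5 + k/5 (S(U, k) = (k + U)/5 + 1/24 = (U + k)*(⅕) + 1*(1/24) = (U/5 + k/5) + 1/24 = 1/24 + U/5 + k/5)
S(-2, -6)*((9901 + H(-106))/(3496 - 5989)) = (1/24 + (⅕)*(-2) + (⅕)*(-6))*((9901 + (-2 - 106))/(3496 - 5989)) = (1/24 - ⅖ - 6/5)*((9901 - 108)/(-2493)) = -1831291*(-1)/(120*2493) = -187/120*(-9793/2493) = 1831291/299160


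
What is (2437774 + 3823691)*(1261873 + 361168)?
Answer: 10162614415065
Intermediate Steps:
(2437774 + 3823691)*(1261873 + 361168) = 6261465*1623041 = 10162614415065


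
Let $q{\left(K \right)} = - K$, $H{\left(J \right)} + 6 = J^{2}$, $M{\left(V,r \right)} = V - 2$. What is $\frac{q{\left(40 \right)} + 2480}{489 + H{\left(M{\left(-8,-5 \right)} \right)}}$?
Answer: $\frac{2440}{583} \approx 4.1852$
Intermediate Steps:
$M{\left(V,r \right)} = -2 + V$
$H{\left(J \right)} = -6 + J^{2}$
$\frac{q{\left(40 \right)} + 2480}{489 + H{\left(M{\left(-8,-5 \right)} \right)}} = \frac{\left(-1\right) 40 + 2480}{489 - \left(6 - \left(-2 - 8\right)^{2}\right)} = \frac{-40 + 2480}{489 - \left(6 - \left(-10\right)^{2}\right)} = \frac{2440}{489 + \left(-6 + 100\right)} = \frac{2440}{489 + 94} = \frac{2440}{583}$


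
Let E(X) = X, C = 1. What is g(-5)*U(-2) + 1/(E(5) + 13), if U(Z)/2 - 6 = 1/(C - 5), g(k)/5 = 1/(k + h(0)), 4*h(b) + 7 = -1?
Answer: -514/63 ≈ -8.1587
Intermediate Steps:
h(b) = -2 (h(b) = -7/4 + (¼)*(-1) = -7/4 - ¼ = -2)
g(k) = 5/(-2 + k) (g(k) = 5/(k - 2) = 5/(-2 + k))
U(Z) = 23/2 (U(Z) = 12 + 2/(1 - 5) = 12 + 2/(-4) = 12 + 2*(-¼) = 12 - ½ = 23/2)
g(-5)*U(-2) + 1/(E(5) + 13) = (5/(-2 - 5))*(23/2) + 1/(5 + 13) = (5/(-7))*(23/2) + 1/18 = (5*(-⅐))*(23/2) + 1/18 = -5/7*23/2 + 1/18 = -115/14 + 1/18 = -514/63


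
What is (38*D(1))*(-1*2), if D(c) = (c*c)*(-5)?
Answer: 380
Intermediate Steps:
D(c) = -5*c² (D(c) = c²*(-5) = -5*c²)
(38*D(1))*(-1*2) = (38*(-5*1²))*(-1*2) = (38*(-5*1))*(-2) = (38*(-5))*(-2) = -190*(-2) = 380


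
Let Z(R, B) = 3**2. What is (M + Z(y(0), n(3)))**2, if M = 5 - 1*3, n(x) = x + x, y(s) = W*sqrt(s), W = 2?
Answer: 121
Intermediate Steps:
y(s) = 2*sqrt(s)
n(x) = 2*x
Z(R, B) = 9
M = 2 (M = 5 - 3 = 2)
(M + Z(y(0), n(3)))**2 = (2 + 9)**2 = 11**2 = 121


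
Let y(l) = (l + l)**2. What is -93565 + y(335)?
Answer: 355335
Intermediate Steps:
y(l) = 4*l**2 (y(l) = (2*l)**2 = 4*l**2)
-93565 + y(335) = -93565 + 4*335**2 = -93565 + 4*112225 = -93565 + 448900 = 355335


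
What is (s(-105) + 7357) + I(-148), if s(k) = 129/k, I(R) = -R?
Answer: 262632/35 ≈ 7503.8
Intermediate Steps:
(s(-105) + 7357) + I(-148) = (129/(-105) + 7357) - 1*(-148) = (129*(-1/105) + 7357) + 148 = (-43/35 + 7357) + 148 = 257452/35 + 148 = 262632/35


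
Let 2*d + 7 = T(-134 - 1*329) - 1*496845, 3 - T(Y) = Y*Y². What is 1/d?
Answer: 1/49377999 ≈ 2.0252e-8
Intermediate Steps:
T(Y) = 3 - Y³ (T(Y) = 3 - Y*Y² = 3 - Y³)
d = 49377999 (d = -7/2 + ((3 - (-134 - 1*329)³) - 1*496845)/2 = -7/2 + ((3 - (-134 - 329)³) - 496845)/2 = -7/2 + ((3 - 1*(-463)³) - 496845)/2 = -7/2 + ((3 - 1*(-99252847)) - 496845)/2 = -7/2 + ((3 + 99252847) - 496845)/2 = -7/2 + (99252850 - 496845)/2 = -7/2 + (½)*98756005 = -7/2 + 98756005/2 = 49377999)
1/d = 1/49377999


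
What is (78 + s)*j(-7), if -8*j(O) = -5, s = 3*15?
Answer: 615/8 ≈ 76.875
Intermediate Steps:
s = 45
j(O) = 5/8 (j(O) = -1/8*(-5) = 5/8)
(78 + s)*j(-7) = (78 + 45)*(5/8) = 123*(5/8) = 615/8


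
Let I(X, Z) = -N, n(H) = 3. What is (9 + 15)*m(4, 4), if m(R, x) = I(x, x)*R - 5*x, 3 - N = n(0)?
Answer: -480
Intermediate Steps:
N = 0 (N = 3 - 1*3 = 3 - 3 = 0)
I(X, Z) = 0 (I(X, Z) = -1*0 = 0)
m(R, x) = -5*x (m(R, x) = 0*R - 5*x = 0 - 5*x = -5*x)
(9 + 15)*m(4, 4) = (9 + 15)*(-5*4) = 24*(-20) = -480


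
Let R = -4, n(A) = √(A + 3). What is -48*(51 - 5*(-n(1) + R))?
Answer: -3888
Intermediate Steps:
n(A) = √(3 + A)
-48*(51 - 5*(-n(1) + R)) = -48*(51 - 5*(-√(3 + 1) - 4)) = -48*(51 - 5*(-√4 - 4)) = -48*(51 - 5*(-1*2 - 4)) = -48*(51 - 5*(-2 - 4)) = -48*(51 - 5*(-6)) = -48*(51 + 30) = -48*81 = -3888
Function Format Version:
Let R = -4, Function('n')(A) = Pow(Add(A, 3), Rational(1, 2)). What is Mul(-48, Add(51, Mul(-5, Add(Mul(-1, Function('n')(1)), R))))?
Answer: -3888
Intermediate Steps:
Function('n')(A) = Pow(Add(3, A), Rational(1, 2))
Mul(-48, Add(51, Mul(-5, Add(Mul(-1, Function('n')(1)), R)))) = Mul(-48, Add(51, Mul(-5, Add(Mul(-1, Pow(Add(3, 1), Rational(1, 2))), -4)))) = Mul(-48, Add(51, Mul(-5, Add(Mul(-1, Pow(4, Rational(1, 2))), -4)))) = Mul(-48, Add(51, Mul(-5, Add(Mul(-1, 2), -4)))) = Mul(-48, Add(51, Mul(-5, Add(-2, -4)))) = Mul(-48, Add(51, Mul(-5, -6))) = Mul(-48, Add(51, 30)) = Mul(-48, 81) = -3888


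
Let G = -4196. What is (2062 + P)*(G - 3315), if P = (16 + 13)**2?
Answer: -21804433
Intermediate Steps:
P = 841 (P = 29**2 = 841)
(2062 + P)*(G - 3315) = (2062 + 841)*(-4196 - 3315) = 2903*(-7511) = -21804433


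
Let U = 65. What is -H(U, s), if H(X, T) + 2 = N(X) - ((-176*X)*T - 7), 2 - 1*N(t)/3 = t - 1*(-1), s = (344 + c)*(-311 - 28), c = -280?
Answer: 248202427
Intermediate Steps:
s = -21696 (s = (344 - 280)*(-311 - 28) = 64*(-339) = -21696)
N(t) = 3 - 3*t (N(t) = 6 - 3*(t - 1*(-1)) = 6 - 3*(t + 1) = 6 - 3*(1 + t) = 6 + (-3 - 3*t) = 3 - 3*t)
H(X, T) = 8 - 3*X + 176*T*X (H(X, T) = -2 + ((3 - 3*X) - ((-176*X)*T - 7)) = -2 + ((3 - 3*X) - (-176*T*X - 7)) = -2 + ((3 - 3*X) - (-7 - 176*T*X)) = -2 + ((3 - 3*X) + (7 + 176*T*X)) = -2 + (10 - 3*X + 176*T*X) = 8 - 3*X + 176*T*X)
-H(U, s) = -(8 - 3*65 + 176*(-21696)*65) = -(8 - 195 - 248202240) = -1*(-248202427) = 248202427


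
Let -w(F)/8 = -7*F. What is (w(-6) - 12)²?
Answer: 121104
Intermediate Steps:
w(F) = 56*F (w(F) = -(-56)*F = 56*F)
(w(-6) - 12)² = (56*(-6) - 12)² = (-336 - 12)² = (-348)² = 121104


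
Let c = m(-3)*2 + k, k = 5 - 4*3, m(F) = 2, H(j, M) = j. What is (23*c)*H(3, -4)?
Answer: -207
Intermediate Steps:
k = -7 (k = 5 - 12 = -7)
c = -3 (c = 2*2 - 7 = 4 - 7 = -3)
(23*c)*H(3, -4) = (23*(-3))*3 = -69*3 = -207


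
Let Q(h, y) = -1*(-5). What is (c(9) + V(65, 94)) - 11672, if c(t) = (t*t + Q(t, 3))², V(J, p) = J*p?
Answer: 1834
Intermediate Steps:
Q(h, y) = 5
c(t) = (5 + t²)² (c(t) = (t*t + 5)² = (t² + 5)² = (5 + t²)²)
(c(9) + V(65, 94)) - 11672 = ((5 + 9²)² + 65*94) - 11672 = ((5 + 81)² + 6110) - 11672 = (86² + 6110) - 11672 = (7396 + 6110) - 11672 = 13506 - 11672 = 1834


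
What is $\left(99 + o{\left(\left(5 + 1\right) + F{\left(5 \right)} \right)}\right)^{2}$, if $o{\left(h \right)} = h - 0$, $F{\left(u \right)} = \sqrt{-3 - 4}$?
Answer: $\left(105 + i \sqrt{7}\right)^{2} \approx 11018.0 + 555.61 i$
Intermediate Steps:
$F{\left(u \right)} = i \sqrt{7}$ ($F{\left(u \right)} = \sqrt{-7} = i \sqrt{7}$)
$o{\left(h \right)} = h$ ($o{\left(h \right)} = h + 0 = h$)
$\left(99 + o{\left(\left(5 + 1\right) + F{\left(5 \right)} \right)}\right)^{2} = \left(99 + \left(\left(5 + 1\right) + i \sqrt{7}\right)\right)^{2} = \left(99 + \left(6 + i \sqrt{7}\right)\right)^{2} = \left(105 + i \sqrt{7}\right)^{2}$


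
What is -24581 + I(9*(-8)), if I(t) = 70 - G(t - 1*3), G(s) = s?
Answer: -24436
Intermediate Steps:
I(t) = 73 - t (I(t) = 70 - (t - 1*3) = 70 - (t - 3) = 70 - (-3 + t) = 70 + (3 - t) = 73 - t)
-24581 + I(9*(-8)) = -24581 + (73 - 9*(-8)) = -24581 + (73 - 1*(-72)) = -24581 + (73 + 72) = -24581 + 145 = -24436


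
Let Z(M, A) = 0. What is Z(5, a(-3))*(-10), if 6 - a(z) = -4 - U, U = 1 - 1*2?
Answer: 0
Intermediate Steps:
U = -1 (U = 1 - 2 = -1)
a(z) = 9 (a(z) = 6 - (-4 - 1*(-1)) = 6 - (-4 + 1) = 6 - 1*(-3) = 6 + 3 = 9)
Z(5, a(-3))*(-10) = 0*(-10) = 0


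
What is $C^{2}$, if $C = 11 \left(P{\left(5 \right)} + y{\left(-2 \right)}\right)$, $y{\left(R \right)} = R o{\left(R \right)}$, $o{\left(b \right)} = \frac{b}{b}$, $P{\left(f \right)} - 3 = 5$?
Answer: $4356$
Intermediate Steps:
$P{\left(f \right)} = 8$ ($P{\left(f \right)} = 3 + 5 = 8$)
$o{\left(b \right)} = 1$
$y{\left(R \right)} = R$ ($y{\left(R \right)} = R 1 = R$)
$C = 66$ ($C = 11 \left(8 - 2\right) = 11 \cdot 6 = 66$)
$C^{2} = 66^{2} = 4356$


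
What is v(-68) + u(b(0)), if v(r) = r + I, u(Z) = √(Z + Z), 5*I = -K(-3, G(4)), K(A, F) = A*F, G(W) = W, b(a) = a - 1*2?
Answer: -328/5 + 2*I ≈ -65.6 + 2.0*I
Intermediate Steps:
b(a) = -2 + a (b(a) = a - 2 = -2 + a)
I = 12/5 (I = (-(-3)*4)/5 = (-1*(-12))/5 = (⅕)*12 = 12/5 ≈ 2.4000)
u(Z) = √2*√Z (u(Z) = √(2*Z) = √2*√Z)
v(r) = 12/5 + r (v(r) = r + 12/5 = 12/5 + r)
v(-68) + u(b(0)) = (12/5 - 68) + √2*√(-2 + 0) = -328/5 + √2*√(-2) = -328/5 + √2*(I*√2) = -328/5 + 2*I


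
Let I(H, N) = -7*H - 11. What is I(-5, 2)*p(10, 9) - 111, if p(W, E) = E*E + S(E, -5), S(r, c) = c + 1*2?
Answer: 1761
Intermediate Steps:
S(r, c) = 2 + c (S(r, c) = c + 2 = 2 + c)
I(H, N) = -11 - 7*H
p(W, E) = -3 + E**2 (p(W, E) = E*E + (2 - 5) = E**2 - 3 = -3 + E**2)
I(-5, 2)*p(10, 9) - 111 = (-11 - 7*(-5))*(-3 + 9**2) - 111 = (-11 + 35)*(-3 + 81) - 111 = 24*78 - 111 = 1872 - 111 = 1761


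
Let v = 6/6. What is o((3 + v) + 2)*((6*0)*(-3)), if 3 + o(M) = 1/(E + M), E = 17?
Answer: 0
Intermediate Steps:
v = 1 (v = 6*(⅙) = 1)
o(M) = -3 + 1/(17 + M)
o((3 + v) + 2)*((6*0)*(-3)) = ((-50 - 3*((3 + 1) + 2))/(17 + ((3 + 1) + 2)))*((6*0)*(-3)) = ((-50 - 3*(4 + 2))/(17 + (4 + 2)))*(0*(-3)) = ((-50 - 3*6)/(17 + 6))*0 = ((-50 - 18)/23)*0 = ((1/23)*(-68))*0 = -68/23*0 = 0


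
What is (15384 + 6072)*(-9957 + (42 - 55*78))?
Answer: -304782480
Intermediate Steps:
(15384 + 6072)*(-9957 + (42 - 55*78)) = 21456*(-9957 + (42 - 4290)) = 21456*(-9957 - 4248) = 21456*(-14205) = -304782480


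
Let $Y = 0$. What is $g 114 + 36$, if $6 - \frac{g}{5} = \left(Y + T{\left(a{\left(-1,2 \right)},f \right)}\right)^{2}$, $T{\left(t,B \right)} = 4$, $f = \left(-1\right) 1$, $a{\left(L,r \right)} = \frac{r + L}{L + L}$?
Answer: $-5664$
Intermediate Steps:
$a{\left(L,r \right)} = \frac{L + r}{2 L}$
$f = -1$
$g = -50$ ($g = 30 - 5 \left(0 + 4\right)^{2} = 30 - 5 \cdot 4^{2} = 30 - 80 = -50$)
$g 114 + 36 = \left(-50\right) 114 + 36 = -5700 + 36 = -5664$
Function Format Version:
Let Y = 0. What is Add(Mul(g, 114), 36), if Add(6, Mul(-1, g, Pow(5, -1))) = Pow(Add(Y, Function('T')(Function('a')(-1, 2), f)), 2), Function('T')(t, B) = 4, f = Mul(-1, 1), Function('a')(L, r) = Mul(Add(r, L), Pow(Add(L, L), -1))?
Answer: -5664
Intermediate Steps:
Function('a')(L, r) = Mul(Rational(1, 2), Pow(L, -1), Add(L, r)) (Function('a')(L, r) = Mul(Add(L, r), Pow(Mul(2, L), -1)) = Mul(Add(L, r), Mul(Rational(1, 2), Pow(L, -1))) = Mul(Rational(1, 2), Pow(L, -1), Add(L, r)))
f = -1
g = -50 (g = Add(30, Mul(-5, Pow(Add(0, 4), 2))) = Add(30, Mul(-5, Pow(4, 2))) = Add(30, Mul(-5, 16)) = Add(30, -80) = -50)
Add(Mul(g, 114), 36) = Add(Mul(-50, 114), 36) = Add(-5700, 36) = -5664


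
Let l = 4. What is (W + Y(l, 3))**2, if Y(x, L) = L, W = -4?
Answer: 1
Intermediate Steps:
(W + Y(l, 3))**2 = (-4 + 3)**2 = (-1)**2 = 1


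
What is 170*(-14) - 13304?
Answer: -15684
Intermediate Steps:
170*(-14) - 13304 = -2380 - 13304 = -15684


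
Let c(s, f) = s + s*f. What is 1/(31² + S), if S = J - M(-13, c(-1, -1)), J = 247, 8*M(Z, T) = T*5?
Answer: 1/1208 ≈ 0.00082781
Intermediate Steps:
c(s, f) = s + f*s
M(Z, T) = 5*T/8 (M(Z, T) = (T*5)/8 = (5*T)/8 = 5*T/8)
S = 247 (S = 247 - 5*(-(1 - 1))/8 = 247 - 5*(-1*0)/8 = 247 - 5*0/8 = 247 - 1*0 = 247 + 0 = 247)
1/(31² + S) = 1/(31² + 247) = 1/(961 + 247) = 1/1208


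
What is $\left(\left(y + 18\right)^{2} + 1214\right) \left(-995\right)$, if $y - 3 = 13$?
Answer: $-2358150$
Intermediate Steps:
$y = 16$ ($y = 3 + 13 = 16$)
$\left(\left(y + 18\right)^{2} + 1214\right) \left(-995\right) = \left(\left(16 + 18\right)^{2} + 1214\right) \left(-995\right) = \left(34^{2} + 1214\right) \left(-995\right) = \left(1156 + 1214\right) \left(-995\right) = 2370 \left(-995\right) = -2358150$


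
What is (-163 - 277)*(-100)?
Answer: 44000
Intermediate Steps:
(-163 - 277)*(-100) = -440*(-100) = 44000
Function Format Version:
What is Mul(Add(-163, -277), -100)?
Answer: 44000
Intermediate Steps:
Mul(Add(-163, -277), -100) = Mul(-440, -100) = 44000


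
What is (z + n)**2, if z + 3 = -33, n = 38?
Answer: 4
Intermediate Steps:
z = -36 (z = -3 - 33 = -36)
(z + n)**2 = (-36 + 38)**2 = 2**2 = 4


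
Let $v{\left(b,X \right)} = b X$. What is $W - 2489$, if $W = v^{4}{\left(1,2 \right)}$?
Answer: $-2473$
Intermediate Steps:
$v{\left(b,X \right)} = X b$
$W = 16$ ($W = \left(2 \cdot 1\right)^{4} = 2^{4} = 16$)
$W - 2489 = 16 - 2489 = -2473$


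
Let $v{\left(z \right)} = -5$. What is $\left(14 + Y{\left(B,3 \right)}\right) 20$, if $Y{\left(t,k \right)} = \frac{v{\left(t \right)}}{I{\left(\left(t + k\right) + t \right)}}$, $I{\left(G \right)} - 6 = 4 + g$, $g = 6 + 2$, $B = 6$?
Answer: $\frac{2470}{9} \approx 274.44$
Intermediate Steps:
$g = 8$
$I{\left(G \right)} = 18$ ($I{\left(G \right)} = 6 + \left(4 + 8\right) = 6 + 12 = 18$)
$Y{\left(t,k \right)} = - \frac{5}{18}$
$\left(14 + Y{\left(B,3 \right)}\right) 20 = \left(14 - \frac{5}{18}\right) 20 = \frac{247}{18} \cdot 20 = \frac{2470}{9}$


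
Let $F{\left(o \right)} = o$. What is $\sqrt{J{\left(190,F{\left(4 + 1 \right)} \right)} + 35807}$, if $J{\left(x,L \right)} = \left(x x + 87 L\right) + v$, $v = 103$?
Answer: $\sqrt{72445} \approx 269.16$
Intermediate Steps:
$J{\left(x,L \right)} = 103 + x^{2} + 87 L$ ($J{\left(x,L \right)} = \left(x x + 87 L\right) + 103 = \left(x^{2} + 87 L\right) + 103 = 103 + x^{2} + 87 L$)
$\sqrt{J{\left(190,F{\left(4 + 1 \right)} \right)} + 35807} = \sqrt{\left(103 + 190^{2} + 87 \left(4 + 1\right)\right) + 35807} = \sqrt{\left(103 + 36100 + 87 \cdot 5\right) + 35807} = \sqrt{\left(103 + 36100 + 435\right) + 35807} = \sqrt{36638 + 35807} = \sqrt{72445}$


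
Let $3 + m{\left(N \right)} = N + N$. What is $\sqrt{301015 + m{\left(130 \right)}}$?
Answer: $2 \sqrt{75318} \approx 548.88$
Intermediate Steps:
$m{\left(N \right)} = -3 + 2 N$ ($m{\left(N \right)} = -3 + \left(N + N\right) = -3 + 2 N$)
$\sqrt{301015 + m{\left(130 \right)}} = \sqrt{301015 + \left(-3 + 2 \cdot 130\right)} = \sqrt{301015 + \left(-3 + 260\right)} = \sqrt{301015 + 257} = \sqrt{301272} = 2 \sqrt{75318}$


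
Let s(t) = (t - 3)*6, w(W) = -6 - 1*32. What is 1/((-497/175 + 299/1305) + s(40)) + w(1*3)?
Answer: -54391007/1431514 ≈ -37.995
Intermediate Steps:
w(W) = -38 (w(W) = -6 - 32 = -38)
s(t) = -18 + 6*t (s(t) = (-3 + t)*6 = -18 + 6*t)
1/((-497/175 + 299/1305) + s(40)) + w(1*3) = 1/((-497/175 + 299/1305) + (-18 + 6*40)) - 38 = 1/((-497*1/175 + 299*(1/1305)) + (-18 + 240)) - 38 = 1/((-71/25 + 299/1305) + 222) - 38 = 1/(-17036/6525 + 222) - 38 = 1/(1431514/6525) - 38 = 6525/1431514 - 38 = -54391007/1431514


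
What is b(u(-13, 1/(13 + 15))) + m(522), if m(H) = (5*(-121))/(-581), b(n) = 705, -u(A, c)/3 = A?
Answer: 410210/581 ≈ 706.04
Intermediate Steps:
u(A, c) = -3*A
m(H) = 605/581 (m(H) = -605*(-1/581) = 605/581)
b(u(-13, 1/(13 + 15))) + m(522) = 705 + 605/581 = 410210/581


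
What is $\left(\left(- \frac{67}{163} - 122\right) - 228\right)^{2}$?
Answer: $\frac{3262351689}{26569} \approx 1.2279 \cdot 10^{5}$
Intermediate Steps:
$\left(\left(- \frac{67}{163} - 122\right) - 228\right)^{2} = \left(- \frac{19953}{163} - 228\right)^{2} = \left(- \frac{57117}{163}\right)^{2} = \frac{3262351689}{26569}$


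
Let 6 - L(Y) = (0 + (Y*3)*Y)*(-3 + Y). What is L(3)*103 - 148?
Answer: 470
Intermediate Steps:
L(Y) = 6 - 3*Y²*(-3 + Y) (L(Y) = 6 - (0 + (Y*3)*Y)*(-3 + Y) = 6 - (0 + (3*Y)*Y)*(-3 + Y) = 6 - (0 + 3*Y²)*(-3 + Y) = 6 - 3*Y²*(-3 + Y))
L(3)*103 - 148 = (6 - 3*3³ + 9*3²)*103 - 148 = (6 - 3*27 + 9*9)*103 - 148 = (6 - 81 + 81)*103 - 148 = 6*103 - 148 = 618 - 148 = 470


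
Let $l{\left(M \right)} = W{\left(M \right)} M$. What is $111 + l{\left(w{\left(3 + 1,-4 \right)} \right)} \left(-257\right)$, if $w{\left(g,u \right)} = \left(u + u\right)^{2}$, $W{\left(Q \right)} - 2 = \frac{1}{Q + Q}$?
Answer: $- \frac{65827}{2} \approx -32914.0$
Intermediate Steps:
$W{\left(Q \right)} = 2 + \frac{1}{2 Q}$ ($W{\left(Q \right)} = 2 + \frac{1}{Q + Q} = 2 + \frac{1}{2 Q}$)
$w{\left(g,u \right)} = 4 u^{2}$ ($w{\left(g,u \right)} = \left(2 u\right)^{2} = 4 u^{2}$)
$l{\left(M \right)} = M \left(2 + \frac{1}{2 M}\right)$ ($l{\left(M \right)} = \left(2 + \frac{1}{2 M}\right) M = M \left(2 + \frac{1}{2 M}\right)$)
$111 + l{\left(w{\left(3 + 1,-4 \right)} \right)} \left(-257\right) = 111 + \left(\frac{1}{2} + 2 \cdot 4 \left(-4\right)^{2}\right) \left(-257\right) = 111 + \left(\frac{1}{2} + 2 \cdot 4 \cdot 16\right) \left(-257\right) = 111 + \left(\frac{1}{2} + 2 \cdot 64\right) \left(-257\right) = 111 + \left(\frac{1}{2} + 128\right) \left(-257\right) = 111 + \frac{257}{2} \left(-257\right) = 111 - \frac{66049}{2} = - \frac{65827}{2}$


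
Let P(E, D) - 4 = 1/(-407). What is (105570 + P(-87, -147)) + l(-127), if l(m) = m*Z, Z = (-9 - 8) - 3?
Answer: 44002397/407 ≈ 1.0811e+5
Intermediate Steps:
P(E, D) = 1627/407 (P(E, D) = 4 + 1/(-407) = 4 - 1/407 = 1627/407)
Z = -20 (Z = -17 - 3 = -20)
l(m) = -20*m (l(m) = m*(-20) = -20*m)
(105570 + P(-87, -147)) + l(-127) = (105570 + 1627/407) - 20*(-127) = 42968617/407 + 2540 = 44002397/407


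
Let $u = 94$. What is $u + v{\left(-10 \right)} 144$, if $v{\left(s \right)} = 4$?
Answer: $670$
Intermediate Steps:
$u + v{\left(-10 \right)} 144 = 94 + 4 \cdot 144 = 94 + 576 = 670$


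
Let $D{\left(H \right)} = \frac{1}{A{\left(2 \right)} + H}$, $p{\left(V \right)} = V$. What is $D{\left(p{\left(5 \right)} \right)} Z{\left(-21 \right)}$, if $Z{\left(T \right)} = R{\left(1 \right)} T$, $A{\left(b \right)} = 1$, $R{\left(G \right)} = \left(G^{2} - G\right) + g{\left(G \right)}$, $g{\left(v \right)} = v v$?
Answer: $- \frac{7}{2} \approx -3.5$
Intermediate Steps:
$g{\left(v \right)} = v^{2}$
$R{\left(G \right)} = - G + 2 G^{2}$ ($R{\left(G \right)} = \left(G^{2} - G\right) + G^{2} = - G + 2 G^{2}$)
$Z{\left(T \right)} = T$ ($Z{\left(T \right)} = 1 \left(-1 + 2 \cdot 1\right) T = 1 \left(-1 + 2\right) T = 1 \cdot 1 T = 1 T = T$)
$D{\left(H \right)} = \frac{1}{1 + H}$
$D{\left(p{\left(5 \right)} \right)} Z{\left(-21 \right)} = \frac{1}{1 + 5} \left(-21\right) = \frac{1}{6} \left(-21\right) = - \frac{7}{2}$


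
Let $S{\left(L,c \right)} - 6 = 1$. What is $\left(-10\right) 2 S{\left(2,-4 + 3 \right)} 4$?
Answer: $-560$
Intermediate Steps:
$S{\left(L,c \right)} = 7$ ($S{\left(L,c \right)} = 6 + 1 = 7$)
$\left(-10\right) 2 S{\left(2,-4 + 3 \right)} 4 = \left(-10\right) 2 \cdot 7 \cdot 4 = \left(-20\right) 7 \cdot 4 = \left(-140\right) 4 = -560$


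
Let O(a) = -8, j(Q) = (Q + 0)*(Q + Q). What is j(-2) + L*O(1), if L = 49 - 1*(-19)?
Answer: -536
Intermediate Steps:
j(Q) = 2*Q² (j(Q) = Q*(2*Q) = 2*Q²)
L = 68 (L = 49 + 19 = 68)
j(-2) + L*O(1) = 2*(-2)² + 68*(-8) = 2*4 - 544 = 8 - 544 = -536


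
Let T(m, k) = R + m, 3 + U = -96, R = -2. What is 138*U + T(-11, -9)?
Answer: -13675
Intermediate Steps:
U = -99 (U = -3 - 96 = -99)
T(m, k) = -2 + m
138*U + T(-11, -9) = 138*(-99) + (-2 - 11) = -13662 - 13 = -13675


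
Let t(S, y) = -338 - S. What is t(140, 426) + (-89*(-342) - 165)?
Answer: 29795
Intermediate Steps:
t(140, 426) + (-89*(-342) - 165) = (-338 - 1*140) + (-89*(-342) - 165) = (-338 - 140) + (30438 - 165) = -478 + 30273 = 29795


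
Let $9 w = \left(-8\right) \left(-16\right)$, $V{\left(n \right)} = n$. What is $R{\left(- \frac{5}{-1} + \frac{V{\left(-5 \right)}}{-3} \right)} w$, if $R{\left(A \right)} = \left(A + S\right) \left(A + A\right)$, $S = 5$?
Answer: $\frac{179200}{81} \approx 2212.3$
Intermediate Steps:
$R{\left(A \right)} = 2 A \left(5 + A\right)$ ($R{\left(A \right)} = \left(A + 5\right) \left(A + A\right) = \left(5 + A\right) 2 A = 2 A \left(5 + A\right)$)
$w = \frac{128}{9}$ ($w = \frac{\left(-8\right) \left(-16\right)}{9} = \frac{1}{9} \cdot 128 = \frac{128}{9} \approx 14.222$)
$R{\left(- \frac{5}{-1} + \frac{V{\left(-5 \right)}}{-3} \right)} w = 2 \left(- \frac{5}{-1} - \frac{5}{-3}\right) \left(5 - \left(-5 - \frac{5}{3}\right)\right) \frac{128}{9} = 2 \left(\left(-5\right) \left(-1\right) - - \frac{5}{3}\right) \left(5 - - \frac{20}{3}\right) \frac{128}{9} = 2 \left(5 + \frac{5}{3}\right) \left(5 + \left(5 + \frac{5}{3}\right)\right) \frac{128}{9} = 2 \cdot \frac{20}{3} \left(5 + \frac{20}{3}\right) \frac{128}{9} = 2 \cdot \frac{20}{3} \cdot \frac{35}{3} \cdot \frac{128}{9} = \frac{1400}{9} \cdot \frac{128}{9} = \frac{179200}{81}$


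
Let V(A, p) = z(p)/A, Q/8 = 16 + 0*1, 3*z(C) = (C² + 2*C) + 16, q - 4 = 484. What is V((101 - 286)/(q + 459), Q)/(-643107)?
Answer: 5257744/118974795 ≈ 0.044192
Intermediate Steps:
q = 488 (q = 4 + 484 = 488)
z(C) = 16/3 + C²/3 + 2*C/3 (z(C) = ((C² + 2*C) + 16)/3 = (16 + C² + 2*C)/3 = 16/3 + C²/3 + 2*C/3)
Q = 128 (Q = 8*(16 + 0*1) = 8*(16 + 0) = 8*16 = 128)
V(A, p) = (16/3 + p²/3 + 2*p/3)/A
V((101 - 286)/(q + 459), Q)/(-643107) = ((16 + 128² + 2*128)/(3*(((101 - 286)/(488 + 459)))))/(-643107) = ((16 + 16384 + 256)/(3*((-185/947))))*(-1/643107) = ((⅓)*16656/(-185*1/947))*(-1/643107) = ((⅓)*16656/(-185/947))*(-1/643107) = ((⅓)*(-947/185)*16656)*(-1/643107) = -5257744/185*(-1/643107) = 5257744/118974795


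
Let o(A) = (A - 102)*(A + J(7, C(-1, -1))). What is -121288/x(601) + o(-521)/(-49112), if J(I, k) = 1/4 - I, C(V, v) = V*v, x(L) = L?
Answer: -3516741711/16866464 ≈ -208.50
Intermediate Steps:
J(I, k) = ¼ - I
o(A) = (-102 + A)*(-27/4 + A) (o(A) = (A - 102)*(A + (¼ - 1*7)) = (-102 + A)*(A + (¼ - 7)) = (-102 + A)*(A - 27/4) = (-102 + A)*(-27/4 + A))
-121288/x(601) + o(-521)/(-49112) = -121288/601 + (1377/2 + (-521)² - 435/4*(-521))/(-49112) = -121288*1/601 + (1377/2 + 271441 + 226635/4)*(-1/49112) = -121288/601 + (1315153/4)*(-1/49112) = -121288/601 - 187879/28064 = -3516741711/16866464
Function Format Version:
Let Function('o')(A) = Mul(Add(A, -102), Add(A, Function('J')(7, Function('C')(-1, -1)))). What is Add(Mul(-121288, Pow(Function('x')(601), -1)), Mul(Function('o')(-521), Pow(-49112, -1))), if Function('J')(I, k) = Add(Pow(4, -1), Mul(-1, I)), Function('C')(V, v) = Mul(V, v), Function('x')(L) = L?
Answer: Rational(-3516741711, 16866464) ≈ -208.50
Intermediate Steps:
Function('J')(I, k) = Add(Rational(1, 4), Mul(-1, I))
Function('o')(A) = Mul(Add(-102, A), Add(Rational(-27, 4), A)) (Function('o')(A) = Mul(Add(A, -102), Add(A, Add(Rational(1, 4), Mul(-1, 7)))) = Mul(Add(-102, A), Add(A, Add(Rational(1, 4), -7))) = Mul(Add(-102, A), Add(A, Rational(-27, 4))) = Mul(Add(-102, A), Add(Rational(-27, 4), A)))
Add(Mul(-121288, Pow(Function('x')(601), -1)), Mul(Function('o')(-521), Pow(-49112, -1))) = Add(Mul(-121288, Pow(601, -1)), Mul(Add(Rational(1377, 2), Pow(-521, 2), Mul(Rational(-435, 4), -521)), Pow(-49112, -1))) = Add(Mul(-121288, Rational(1, 601)), Mul(Add(Rational(1377, 2), 271441, Rational(226635, 4)), Rational(-1, 49112))) = Add(Rational(-121288, 601), Mul(Rational(1315153, 4), Rational(-1, 49112))) = Add(Rational(-121288, 601), Rational(-187879, 28064)) = Rational(-3516741711, 16866464)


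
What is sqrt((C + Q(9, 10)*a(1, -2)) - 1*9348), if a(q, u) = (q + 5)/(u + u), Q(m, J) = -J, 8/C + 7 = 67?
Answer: 7*I*sqrt(42855)/15 ≈ 96.607*I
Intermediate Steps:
C = 2/15 (C = 8/(-7 + 67) = 8/60 = 8*(1/60) = 2/15 ≈ 0.13333)
a(q, u) = (5 + q)/(2*u) (a(q, u) = (5 + q)/((2*u)) = (5 + q)*(1/(2*u)) = (5 + q)/(2*u))
sqrt((C + Q(9, 10)*a(1, -2)) - 1*9348) = sqrt((2/15 + (-1*10)*((1/2)*(5 + 1)/(-2))) - 1*9348) = sqrt((2/15 - 5*(-1)*6/2) - 9348) = sqrt((2/15 - 10*(-3/2)) - 9348) = sqrt((2/15 + 15) - 9348) = sqrt(227/15 - 9348) = sqrt(-139993/15) = 7*I*sqrt(42855)/15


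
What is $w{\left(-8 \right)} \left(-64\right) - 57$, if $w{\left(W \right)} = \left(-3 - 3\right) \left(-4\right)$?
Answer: $-1593$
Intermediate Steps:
$w{\left(W \right)} = 24$ ($w{\left(W \right)} = \left(-6\right) \left(-4\right) = 24$)
$w{\left(-8 \right)} \left(-64\right) - 57 = 24 \left(-64\right) - 57 = -1536 - 57 = -1593$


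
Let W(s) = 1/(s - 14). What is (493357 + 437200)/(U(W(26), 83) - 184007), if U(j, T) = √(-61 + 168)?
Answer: -171229001899/33858575942 - 930557*√107/33858575942 ≈ -5.0575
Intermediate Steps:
W(s) = 1/(-14 + s)
U(j, T) = √107
(493357 + 437200)/(U(W(26), 83) - 184007) = (493357 + 437200)/(√107 - 184007) = 930557/(-184007 + √107)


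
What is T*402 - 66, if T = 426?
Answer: 171186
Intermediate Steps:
T*402 - 66 = 426*402 - 66 = 171252 - 66 = 171186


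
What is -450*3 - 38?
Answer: -1388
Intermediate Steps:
-450*3 - 38 = -45*30 - 38 = -1350 - 38 = -1388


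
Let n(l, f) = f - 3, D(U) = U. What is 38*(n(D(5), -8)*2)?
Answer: -836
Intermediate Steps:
n(l, f) = -3 + f
38*(n(D(5), -8)*2) = 38*((-3 - 8)*2) = 38*(-11*2) = 38*(-22) = -836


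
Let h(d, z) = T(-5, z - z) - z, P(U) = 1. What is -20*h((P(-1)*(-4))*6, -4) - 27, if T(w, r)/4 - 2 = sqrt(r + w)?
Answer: -267 - 80*I*sqrt(5) ≈ -267.0 - 178.89*I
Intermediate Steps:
T(w, r) = 8 + 4*sqrt(r + w)
h(d, z) = 8 - z + 4*I*sqrt(5) (h(d, z) = (8 + 4*sqrt((z - z) - 5)) - z = (8 + 4*sqrt(0 - 5)) - z = (8 + 4*sqrt(-5)) - z = (8 + 4*(I*sqrt(5))) - z = (8 + 4*I*sqrt(5)) - z = 8 - z + 4*I*sqrt(5))
-20*h((P(-1)*(-4))*6, -4) - 27 = -20*(8 - 1*(-4) + 4*I*sqrt(5)) - 27 = -20*(8 + 4 + 4*I*sqrt(5)) - 27 = -20*(12 + 4*I*sqrt(5)) - 27 = (-240 - 80*I*sqrt(5)) - 27 = -267 - 80*I*sqrt(5)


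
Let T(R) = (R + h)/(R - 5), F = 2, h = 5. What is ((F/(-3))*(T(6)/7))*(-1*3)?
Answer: 22/7 ≈ 3.1429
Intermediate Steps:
T(R) = (5 + R)/(-5 + R) (T(R) = (R + 5)/(R - 5) = (5 + R)/(-5 + R))
((F/(-3))*(T(6)/7))*(-1*3) = ((2/(-3))*(((5 + 6)/(-5 + 6))/7))*(-1*3) = ((2*(-1/3))*((11/1)*(1/7)))*(-3) = -2*1*11/(3*7)*(-3) = -22/(3*7)*(-3) = -2/3*11/7*(-3) = -22/21*(-3) = 22/7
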